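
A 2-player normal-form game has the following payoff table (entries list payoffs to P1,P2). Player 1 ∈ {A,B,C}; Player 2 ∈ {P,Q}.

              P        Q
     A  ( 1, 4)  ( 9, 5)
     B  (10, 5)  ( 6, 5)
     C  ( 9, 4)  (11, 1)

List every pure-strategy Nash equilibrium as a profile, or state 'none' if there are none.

(A,P): not NE [P1→B gives 10>1; P2→Q gives 5>4]
(A,Q): not NE [P1→C gives 11>9]
(B,P): NE
(B,Q): not NE [P1→C gives 11>6]
(C,P): not NE [P1→B gives 10>9]
(C,Q): not NE [P2→P gives 4>1]

Nash profiles: (B,P)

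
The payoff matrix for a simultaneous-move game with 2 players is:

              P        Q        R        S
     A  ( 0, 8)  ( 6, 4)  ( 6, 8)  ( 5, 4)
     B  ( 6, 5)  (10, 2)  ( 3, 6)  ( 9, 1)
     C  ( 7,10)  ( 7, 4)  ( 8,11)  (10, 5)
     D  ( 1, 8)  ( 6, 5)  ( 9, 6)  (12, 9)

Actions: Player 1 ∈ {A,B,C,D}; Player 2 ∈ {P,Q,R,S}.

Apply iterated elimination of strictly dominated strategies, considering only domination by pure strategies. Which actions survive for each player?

IESDS → P1:{C,D} P2:{P,R,S}

P1 drop A (C beats it: P:7>0 Q:7>6 R:8>6 S:10>5)
P2 drop Q (P beats it: B:5>2 C:10>4 D:8>5)
P1 drop B (C beats it: P:7>6 R:8>3 S:10>9)
P1→{C,D} P2→{P,R,S}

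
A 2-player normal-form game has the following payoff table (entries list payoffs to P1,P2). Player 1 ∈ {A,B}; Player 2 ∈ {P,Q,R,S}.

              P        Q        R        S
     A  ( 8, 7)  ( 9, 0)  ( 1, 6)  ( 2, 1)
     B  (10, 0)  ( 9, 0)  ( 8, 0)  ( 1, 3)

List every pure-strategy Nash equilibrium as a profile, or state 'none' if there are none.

Equilibria: none

(A,P): not NE [P1→B gives 10>8]
(A,Q): not NE [P2→P gives 7>0]
(A,R): not NE [P1→B gives 8>1; P2→P gives 7>6]
(A,S): not NE [P2→P gives 7>1]
(B,P): not NE [P2→S gives 3>0]
(B,Q): not NE [P2→S gives 3>0]
(B,R): not NE [P2→S gives 3>0]
(B,S): not NE [P1→A gives 2>1]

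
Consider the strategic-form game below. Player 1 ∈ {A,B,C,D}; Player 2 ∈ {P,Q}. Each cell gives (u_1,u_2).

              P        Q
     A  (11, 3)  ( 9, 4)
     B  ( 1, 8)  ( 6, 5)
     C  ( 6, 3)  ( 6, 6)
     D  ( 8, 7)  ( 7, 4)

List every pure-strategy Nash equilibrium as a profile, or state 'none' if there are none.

(A,P): not NE [P2→Q gives 4>3]
(A,Q): NE
(B,P): not NE [P1→A gives 11>1]
(B,Q): not NE [P1→A gives 9>6; P2→P gives 8>5]
(C,P): not NE [P1→A gives 11>6; P2→Q gives 6>3]
(C,Q): not NE [P1→A gives 9>6]
(D,P): not NE [P1→A gives 11>8]
(D,Q): not NE [P1→A gives 9>7; P2→P gives 7>4]

NE set: (A,Q)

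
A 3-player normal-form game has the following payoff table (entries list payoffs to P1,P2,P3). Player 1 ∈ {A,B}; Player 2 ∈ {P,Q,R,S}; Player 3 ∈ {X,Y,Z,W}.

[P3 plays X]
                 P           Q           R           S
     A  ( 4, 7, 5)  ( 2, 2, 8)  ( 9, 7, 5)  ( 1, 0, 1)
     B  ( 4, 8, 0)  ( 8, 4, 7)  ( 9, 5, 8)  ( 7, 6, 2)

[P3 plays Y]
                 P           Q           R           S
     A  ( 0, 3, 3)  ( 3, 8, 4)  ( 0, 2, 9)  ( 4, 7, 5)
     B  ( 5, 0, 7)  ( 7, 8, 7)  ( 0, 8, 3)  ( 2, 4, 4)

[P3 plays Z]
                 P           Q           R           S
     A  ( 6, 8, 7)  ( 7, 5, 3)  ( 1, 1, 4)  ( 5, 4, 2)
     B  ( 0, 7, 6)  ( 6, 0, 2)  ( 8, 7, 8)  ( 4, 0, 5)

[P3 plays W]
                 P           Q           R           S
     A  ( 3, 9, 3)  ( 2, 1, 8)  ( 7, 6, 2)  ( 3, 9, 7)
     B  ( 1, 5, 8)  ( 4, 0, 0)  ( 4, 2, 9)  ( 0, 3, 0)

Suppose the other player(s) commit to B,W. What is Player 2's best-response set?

argmax u_2 = {P}

u_2(P vs B,W) = 5
u_2(Q vs B,W) = 0
u_2(R vs B,W) = 2
u_2(S vs B,W) = 3
max payoff 5 at {P}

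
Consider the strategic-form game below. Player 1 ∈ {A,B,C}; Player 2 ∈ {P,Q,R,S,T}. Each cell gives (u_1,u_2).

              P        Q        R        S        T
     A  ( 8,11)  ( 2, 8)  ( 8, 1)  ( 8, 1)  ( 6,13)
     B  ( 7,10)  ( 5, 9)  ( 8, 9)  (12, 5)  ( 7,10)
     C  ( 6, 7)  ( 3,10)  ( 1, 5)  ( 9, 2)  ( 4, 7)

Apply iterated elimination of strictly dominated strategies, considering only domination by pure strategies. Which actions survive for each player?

P1 drop C (B beats it: P:7>6 Q:5>3 R:8>1 S:12>9 T:7>4)
P2 drop Q (P beats it: A:11>8 B:10>9)
P2 drop R (P beats it: A:11>1 B:10>9)
P2 drop S (P beats it: A:11>1 B:10>5)
P1→{A,B} P2→{P,T}

IESDS → P1:{A,B} P2:{P,T}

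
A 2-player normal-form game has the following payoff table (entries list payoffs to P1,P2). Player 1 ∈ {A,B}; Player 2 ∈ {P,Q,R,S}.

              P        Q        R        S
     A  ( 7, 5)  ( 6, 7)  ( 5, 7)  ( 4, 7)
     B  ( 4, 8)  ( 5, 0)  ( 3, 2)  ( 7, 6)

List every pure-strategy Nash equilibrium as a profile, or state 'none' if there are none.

PSNE = {(A,Q), (A,R)}

(A,P): not NE [P2→S gives 7>5]
(A,Q): NE
(A,R): NE
(A,S): not NE [P1→B gives 7>4]
(B,P): not NE [P1→A gives 7>4]
(B,Q): not NE [P1→A gives 6>5; P2→P gives 8>0]
(B,R): not NE [P1→A gives 5>3; P2→P gives 8>2]
(B,S): not NE [P2→P gives 8>6]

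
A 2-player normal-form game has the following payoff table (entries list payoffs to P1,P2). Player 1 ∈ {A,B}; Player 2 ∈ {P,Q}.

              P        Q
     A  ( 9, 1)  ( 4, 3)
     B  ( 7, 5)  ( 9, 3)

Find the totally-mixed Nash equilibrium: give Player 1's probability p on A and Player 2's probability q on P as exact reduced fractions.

p=1/2, q=5/7

P1 indiff ⇒ q·9+(1-q)·4 = q·7+(1-q)·9 ⇒ q(2) = (1-q)(5) ⇒ q = 5/7
P2 indiff ⇒ p·1+(1-p)·5 = p·3+(1-p)·3 ⇒ p(-2) = (1-p)(-2) ⇒ p = 1/2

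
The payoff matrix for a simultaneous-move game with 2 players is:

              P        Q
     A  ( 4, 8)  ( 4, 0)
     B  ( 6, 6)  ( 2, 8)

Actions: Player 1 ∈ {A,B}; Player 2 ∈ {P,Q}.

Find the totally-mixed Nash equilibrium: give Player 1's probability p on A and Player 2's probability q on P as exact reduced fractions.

P1 indiff ⇒ q·4+(1-q)·4 = q·6+(1-q)·2 ⇒ q(-2) = (1-q)(-2) ⇒ q = 1/2
P2 indiff ⇒ p·8+(1-p)·6 = p·0+(1-p)·8 ⇒ p(8) = (1-p)(2) ⇒ p = 1/5

(p,q) = (1/5, 1/2)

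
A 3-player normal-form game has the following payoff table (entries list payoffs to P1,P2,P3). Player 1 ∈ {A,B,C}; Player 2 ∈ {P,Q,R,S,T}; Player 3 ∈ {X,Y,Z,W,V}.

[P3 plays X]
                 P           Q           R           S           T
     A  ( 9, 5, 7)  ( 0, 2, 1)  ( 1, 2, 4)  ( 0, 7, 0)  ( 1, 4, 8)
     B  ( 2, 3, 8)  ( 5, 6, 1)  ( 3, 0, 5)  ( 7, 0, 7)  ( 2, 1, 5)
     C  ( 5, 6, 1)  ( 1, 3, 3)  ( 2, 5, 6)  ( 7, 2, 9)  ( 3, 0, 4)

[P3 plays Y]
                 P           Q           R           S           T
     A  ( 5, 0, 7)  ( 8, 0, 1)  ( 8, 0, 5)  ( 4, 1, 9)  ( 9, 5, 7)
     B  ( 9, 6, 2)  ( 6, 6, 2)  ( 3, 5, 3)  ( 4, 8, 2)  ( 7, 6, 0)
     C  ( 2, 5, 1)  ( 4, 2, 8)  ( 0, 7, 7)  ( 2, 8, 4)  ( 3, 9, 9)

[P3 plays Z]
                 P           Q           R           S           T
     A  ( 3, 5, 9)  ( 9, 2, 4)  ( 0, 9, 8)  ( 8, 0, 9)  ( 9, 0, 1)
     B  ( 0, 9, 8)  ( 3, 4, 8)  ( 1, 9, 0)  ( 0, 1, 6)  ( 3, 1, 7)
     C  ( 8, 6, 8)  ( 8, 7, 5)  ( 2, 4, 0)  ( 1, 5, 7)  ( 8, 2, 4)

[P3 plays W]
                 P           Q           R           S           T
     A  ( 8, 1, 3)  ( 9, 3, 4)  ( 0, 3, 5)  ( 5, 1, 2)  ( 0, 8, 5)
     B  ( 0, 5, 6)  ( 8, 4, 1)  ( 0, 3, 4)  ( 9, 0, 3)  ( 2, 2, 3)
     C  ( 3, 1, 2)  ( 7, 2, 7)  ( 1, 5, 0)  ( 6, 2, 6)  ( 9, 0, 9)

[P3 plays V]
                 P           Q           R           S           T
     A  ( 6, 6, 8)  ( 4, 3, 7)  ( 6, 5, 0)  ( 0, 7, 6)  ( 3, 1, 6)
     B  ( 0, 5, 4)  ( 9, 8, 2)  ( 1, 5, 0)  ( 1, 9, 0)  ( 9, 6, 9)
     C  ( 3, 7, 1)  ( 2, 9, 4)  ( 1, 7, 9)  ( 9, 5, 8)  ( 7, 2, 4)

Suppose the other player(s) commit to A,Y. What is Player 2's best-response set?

u_2(P vs A,Y) = 0
u_2(Q vs A,Y) = 0
u_2(R vs A,Y) = 0
u_2(S vs A,Y) = 1
u_2(T vs A,Y) = 5
max payoff 5 at {T}

BR_2 = {T}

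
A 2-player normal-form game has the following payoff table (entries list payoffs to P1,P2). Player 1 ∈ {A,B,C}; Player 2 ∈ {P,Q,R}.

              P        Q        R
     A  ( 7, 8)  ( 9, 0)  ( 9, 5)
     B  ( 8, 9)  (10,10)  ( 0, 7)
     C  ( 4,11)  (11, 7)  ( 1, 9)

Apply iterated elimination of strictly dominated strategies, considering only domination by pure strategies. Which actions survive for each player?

IESDS → P1:{B,C} P2:{P,Q}

P2 drop R (P beats it: A:8>5 B:9>7 C:11>9)
P1 drop A (B beats it: P:8>7 Q:10>9)
P1→{B,C} P2→{P,Q}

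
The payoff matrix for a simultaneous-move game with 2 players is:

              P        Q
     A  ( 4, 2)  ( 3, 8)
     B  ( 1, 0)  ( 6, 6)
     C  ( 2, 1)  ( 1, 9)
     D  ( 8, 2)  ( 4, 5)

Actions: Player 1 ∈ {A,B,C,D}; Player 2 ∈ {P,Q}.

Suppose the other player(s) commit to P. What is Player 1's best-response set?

BR_1 = {D}

u_1(A vs P) = 4
u_1(B vs P) = 1
u_1(C vs P) = 2
u_1(D vs P) = 8
max payoff 8 at {D}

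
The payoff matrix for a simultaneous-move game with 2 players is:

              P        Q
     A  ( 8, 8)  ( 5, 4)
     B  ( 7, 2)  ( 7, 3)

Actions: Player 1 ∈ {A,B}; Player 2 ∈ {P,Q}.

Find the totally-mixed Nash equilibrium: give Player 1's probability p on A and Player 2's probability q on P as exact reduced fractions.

P1 mixes 1/5 on A; P2 mixes 2/3 on P

P1 indiff ⇒ q·8+(1-q)·5 = q·7+(1-q)·7 ⇒ q(1) = (1-q)(2) ⇒ q = 2/3
P2 indiff ⇒ p·8+(1-p)·2 = p·4+(1-p)·3 ⇒ p(4) = (1-p)(1) ⇒ p = 1/5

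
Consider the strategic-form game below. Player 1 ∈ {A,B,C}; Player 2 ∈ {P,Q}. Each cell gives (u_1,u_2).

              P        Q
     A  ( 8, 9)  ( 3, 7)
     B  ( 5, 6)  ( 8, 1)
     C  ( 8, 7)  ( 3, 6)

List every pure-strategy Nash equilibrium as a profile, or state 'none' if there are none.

Nash profiles: (A,P), (C,P)

(A,P): NE
(A,Q): not NE [P1→B gives 8>3; P2→P gives 9>7]
(B,P): not NE [P1→C gives 8>5]
(B,Q): not NE [P2→P gives 6>1]
(C,P): NE
(C,Q): not NE [P1→B gives 8>3; P2→P gives 7>6]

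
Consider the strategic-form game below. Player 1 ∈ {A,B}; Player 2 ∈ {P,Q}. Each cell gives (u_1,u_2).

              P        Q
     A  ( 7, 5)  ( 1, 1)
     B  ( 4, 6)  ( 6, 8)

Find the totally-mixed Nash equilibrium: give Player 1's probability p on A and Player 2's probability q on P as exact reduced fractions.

(p,q) = (1/3, 5/8)

P1 indiff ⇒ q·7+(1-q)·1 = q·4+(1-q)·6 ⇒ q(3) = (1-q)(5) ⇒ q = 5/8
P2 indiff ⇒ p·5+(1-p)·6 = p·1+(1-p)·8 ⇒ p(4) = (1-p)(2) ⇒ p = 1/3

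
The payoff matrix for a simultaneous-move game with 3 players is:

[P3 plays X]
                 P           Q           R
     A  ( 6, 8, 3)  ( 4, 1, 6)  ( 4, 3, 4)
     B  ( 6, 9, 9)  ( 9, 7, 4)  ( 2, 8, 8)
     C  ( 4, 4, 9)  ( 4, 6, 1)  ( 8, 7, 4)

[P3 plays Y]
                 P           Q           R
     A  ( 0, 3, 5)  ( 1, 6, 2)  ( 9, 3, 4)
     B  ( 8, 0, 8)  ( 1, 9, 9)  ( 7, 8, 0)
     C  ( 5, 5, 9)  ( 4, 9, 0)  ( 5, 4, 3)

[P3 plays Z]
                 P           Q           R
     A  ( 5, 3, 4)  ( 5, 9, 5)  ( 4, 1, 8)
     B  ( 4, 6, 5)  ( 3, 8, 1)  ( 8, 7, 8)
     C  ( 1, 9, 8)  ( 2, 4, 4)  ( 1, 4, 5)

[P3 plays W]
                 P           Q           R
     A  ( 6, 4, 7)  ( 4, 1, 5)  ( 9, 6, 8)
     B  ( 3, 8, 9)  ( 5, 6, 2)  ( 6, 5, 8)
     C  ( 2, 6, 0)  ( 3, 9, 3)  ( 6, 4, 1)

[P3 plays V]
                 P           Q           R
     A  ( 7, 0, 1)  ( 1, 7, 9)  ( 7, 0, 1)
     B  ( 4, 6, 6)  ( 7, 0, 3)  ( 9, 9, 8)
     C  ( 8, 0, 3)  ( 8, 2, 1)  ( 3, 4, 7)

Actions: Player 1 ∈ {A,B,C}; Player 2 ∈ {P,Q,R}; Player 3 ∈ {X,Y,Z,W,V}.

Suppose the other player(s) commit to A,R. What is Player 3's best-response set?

u_3(X vs A,R) = 4
u_3(Y vs A,R) = 4
u_3(Z vs A,R) = 8
u_3(W vs A,R) = 8
u_3(V vs A,R) = 1
max payoff 8 at {Z,W}

argmax u_3 = {Z,W}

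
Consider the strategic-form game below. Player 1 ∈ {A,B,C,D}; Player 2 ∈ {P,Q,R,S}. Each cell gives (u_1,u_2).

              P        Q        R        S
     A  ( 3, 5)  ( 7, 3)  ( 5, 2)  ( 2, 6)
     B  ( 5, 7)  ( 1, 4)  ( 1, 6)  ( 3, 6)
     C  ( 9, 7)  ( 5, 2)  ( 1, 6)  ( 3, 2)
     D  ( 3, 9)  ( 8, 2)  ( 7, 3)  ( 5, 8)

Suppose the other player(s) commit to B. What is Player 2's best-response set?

BR_2 = {P}

u_2(P vs B) = 7
u_2(Q vs B) = 4
u_2(R vs B) = 6
u_2(S vs B) = 6
max payoff 7 at {P}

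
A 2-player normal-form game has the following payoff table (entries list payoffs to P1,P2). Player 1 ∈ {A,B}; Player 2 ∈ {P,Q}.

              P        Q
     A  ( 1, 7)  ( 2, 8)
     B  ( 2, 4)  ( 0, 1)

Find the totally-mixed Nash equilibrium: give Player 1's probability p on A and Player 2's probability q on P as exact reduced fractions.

P1 mixes 3/4 on A; P2 mixes 2/3 on P

P1 indiff ⇒ q·1+(1-q)·2 = q·2+(1-q)·0 ⇒ q(-1) = (1-q)(-2) ⇒ q = 2/3
P2 indiff ⇒ p·7+(1-p)·4 = p·8+(1-p)·1 ⇒ p(-1) = (1-p)(-3) ⇒ p = 3/4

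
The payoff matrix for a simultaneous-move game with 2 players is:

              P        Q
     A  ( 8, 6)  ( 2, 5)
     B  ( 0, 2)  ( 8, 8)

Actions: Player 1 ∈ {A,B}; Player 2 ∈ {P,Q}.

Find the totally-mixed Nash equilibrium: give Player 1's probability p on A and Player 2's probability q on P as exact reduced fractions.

P1 mixes 6/7 on A; P2 mixes 3/7 on P

P1 indiff ⇒ q·8+(1-q)·2 = q·0+(1-q)·8 ⇒ q(8) = (1-q)(6) ⇒ q = 3/7
P2 indiff ⇒ p·6+(1-p)·2 = p·5+(1-p)·8 ⇒ p(1) = (1-p)(6) ⇒ p = 6/7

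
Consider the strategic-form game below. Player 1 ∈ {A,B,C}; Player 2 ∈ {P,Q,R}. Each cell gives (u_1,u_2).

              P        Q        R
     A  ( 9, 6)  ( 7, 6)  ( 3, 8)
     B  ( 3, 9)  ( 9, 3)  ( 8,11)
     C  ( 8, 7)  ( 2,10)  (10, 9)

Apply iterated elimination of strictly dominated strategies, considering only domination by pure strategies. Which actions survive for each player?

P2 drop P (R beats it: A:8>6 B:11>9 C:9>7)
P1 drop A (B beats it: Q:9>7 R:8>3)
P1→{B,C} P2→{Q,R}

IESDS → P1:{B,C} P2:{Q,R}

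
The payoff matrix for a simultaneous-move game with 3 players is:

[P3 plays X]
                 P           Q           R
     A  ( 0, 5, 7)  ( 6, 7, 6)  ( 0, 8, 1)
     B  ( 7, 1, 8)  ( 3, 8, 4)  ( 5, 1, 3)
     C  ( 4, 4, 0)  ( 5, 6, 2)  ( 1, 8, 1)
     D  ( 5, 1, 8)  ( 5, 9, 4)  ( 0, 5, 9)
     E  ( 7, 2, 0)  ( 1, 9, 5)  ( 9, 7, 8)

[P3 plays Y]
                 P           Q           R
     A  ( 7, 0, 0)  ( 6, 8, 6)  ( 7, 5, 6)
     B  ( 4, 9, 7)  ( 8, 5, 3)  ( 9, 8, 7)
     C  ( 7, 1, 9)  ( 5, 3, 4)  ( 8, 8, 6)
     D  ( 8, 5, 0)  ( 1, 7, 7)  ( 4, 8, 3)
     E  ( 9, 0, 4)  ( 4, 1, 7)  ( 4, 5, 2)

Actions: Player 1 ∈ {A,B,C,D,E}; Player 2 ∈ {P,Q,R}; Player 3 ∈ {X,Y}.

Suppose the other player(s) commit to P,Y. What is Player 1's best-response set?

argmax u_1 = {E}

u_1(A vs P,Y) = 7
u_1(B vs P,Y) = 4
u_1(C vs P,Y) = 7
u_1(D vs P,Y) = 8
u_1(E vs P,Y) = 9
max payoff 9 at {E}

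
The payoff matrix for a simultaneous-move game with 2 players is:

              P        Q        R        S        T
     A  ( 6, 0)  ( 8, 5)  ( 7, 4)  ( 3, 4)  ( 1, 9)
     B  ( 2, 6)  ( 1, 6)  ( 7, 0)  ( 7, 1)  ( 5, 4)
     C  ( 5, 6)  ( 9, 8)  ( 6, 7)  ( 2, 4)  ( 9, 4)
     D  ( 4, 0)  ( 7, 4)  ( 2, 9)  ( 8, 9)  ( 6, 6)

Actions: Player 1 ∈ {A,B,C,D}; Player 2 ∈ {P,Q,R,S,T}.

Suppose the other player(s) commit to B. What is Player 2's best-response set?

u_2(P vs B) = 6
u_2(Q vs B) = 6
u_2(R vs B) = 0
u_2(S vs B) = 1
u_2(T vs B) = 4
max payoff 6 at {P,Q}

argmax u_2 = {P,Q}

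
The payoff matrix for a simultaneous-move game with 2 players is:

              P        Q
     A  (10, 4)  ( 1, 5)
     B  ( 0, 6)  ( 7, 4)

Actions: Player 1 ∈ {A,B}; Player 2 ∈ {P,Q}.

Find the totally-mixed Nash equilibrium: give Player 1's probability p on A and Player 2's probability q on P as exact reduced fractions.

P1 indiff ⇒ q·10+(1-q)·1 = q·0+(1-q)·7 ⇒ q(10) = (1-q)(6) ⇒ q = 3/8
P2 indiff ⇒ p·4+(1-p)·6 = p·5+(1-p)·4 ⇒ p(-1) = (1-p)(-2) ⇒ p = 2/3

(p,q) = (2/3, 3/8)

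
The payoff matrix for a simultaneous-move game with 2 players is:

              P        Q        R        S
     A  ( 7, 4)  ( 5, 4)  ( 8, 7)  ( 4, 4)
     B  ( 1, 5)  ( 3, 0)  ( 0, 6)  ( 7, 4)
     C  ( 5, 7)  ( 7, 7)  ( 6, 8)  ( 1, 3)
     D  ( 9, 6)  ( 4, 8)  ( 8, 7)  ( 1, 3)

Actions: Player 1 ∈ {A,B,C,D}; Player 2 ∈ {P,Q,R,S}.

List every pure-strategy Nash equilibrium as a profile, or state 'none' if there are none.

(A,P): not NE [P1→D gives 9>7; P2→R gives 7>4]
(A,Q): not NE [P1→C gives 7>5; P2→R gives 7>4]
(A,R): NE
(A,S): not NE [P1→B gives 7>4; P2→R gives 7>4]
(B,P): not NE [P1→D gives 9>1; P2→R gives 6>5]
(B,Q): not NE [P1→C gives 7>3; P2→R gives 6>0]
(B,R): not NE [P1→D gives 8>0]
(B,S): not NE [P2→R gives 6>4]
(C,P): not NE [P1→D gives 9>5; P2→R gives 8>7]
(C,Q): not NE [P2→R gives 8>7]
(C,R): not NE [P1→D gives 8>6]
(C,S): not NE [P1→B gives 7>1; P2→R gives 8>3]
(D,P): not NE [P2→Q gives 8>6]
(D,Q): not NE [P1→C gives 7>4]
(D,R): not NE [P2→Q gives 8>7]
(D,S): not NE [P1→B gives 7>1; P2→Q gives 8>3]

Nash profiles: (A,R)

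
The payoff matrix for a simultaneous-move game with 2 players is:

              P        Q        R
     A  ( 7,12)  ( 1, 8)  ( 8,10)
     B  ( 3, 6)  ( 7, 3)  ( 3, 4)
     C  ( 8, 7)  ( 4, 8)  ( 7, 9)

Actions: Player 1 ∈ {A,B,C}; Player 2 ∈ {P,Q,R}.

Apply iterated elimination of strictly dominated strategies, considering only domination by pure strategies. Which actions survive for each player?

Survivors P1:{A,C} P2:{P,R}

P2 drop Q (R beats it: A:10>8 B:4>3 C:9>8)
P1 drop B (A beats it: P:7>3 R:8>3)
P1→{A,C} P2→{P,R}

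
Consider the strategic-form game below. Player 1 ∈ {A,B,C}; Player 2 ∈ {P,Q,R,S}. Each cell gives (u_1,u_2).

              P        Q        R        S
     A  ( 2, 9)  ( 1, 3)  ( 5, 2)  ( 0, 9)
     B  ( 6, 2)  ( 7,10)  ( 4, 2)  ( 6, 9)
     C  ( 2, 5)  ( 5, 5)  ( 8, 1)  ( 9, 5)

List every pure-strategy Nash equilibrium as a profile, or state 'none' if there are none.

(A,P): not NE [P1→B gives 6>2]
(A,Q): not NE [P1→B gives 7>1; P2→S gives 9>3]
(A,R): not NE [P1→C gives 8>5; P2→S gives 9>2]
(A,S): not NE [P1→C gives 9>0]
(B,P): not NE [P2→Q gives 10>2]
(B,Q): NE
(B,R): not NE [P1→C gives 8>4; P2→Q gives 10>2]
(B,S): not NE [P1→C gives 9>6; P2→Q gives 10>9]
(C,P): not NE [P1→B gives 6>2]
(C,Q): not NE [P1→B gives 7>5]
(C,R): not NE [P2→S gives 5>1]
(C,S): NE

Nash profiles: (B,Q), (C,S)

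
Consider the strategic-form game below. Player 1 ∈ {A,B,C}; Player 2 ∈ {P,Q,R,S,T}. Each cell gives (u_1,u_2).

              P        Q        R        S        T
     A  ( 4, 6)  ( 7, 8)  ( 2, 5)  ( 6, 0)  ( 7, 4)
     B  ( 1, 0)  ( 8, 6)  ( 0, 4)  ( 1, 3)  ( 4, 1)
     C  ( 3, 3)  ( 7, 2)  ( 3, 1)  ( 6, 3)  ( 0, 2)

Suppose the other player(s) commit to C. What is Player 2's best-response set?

u_2(P vs C) = 3
u_2(Q vs C) = 2
u_2(R vs C) = 1
u_2(S vs C) = 3
u_2(T vs C) = 2
max payoff 3 at {P,S}

P2 best: {P,S}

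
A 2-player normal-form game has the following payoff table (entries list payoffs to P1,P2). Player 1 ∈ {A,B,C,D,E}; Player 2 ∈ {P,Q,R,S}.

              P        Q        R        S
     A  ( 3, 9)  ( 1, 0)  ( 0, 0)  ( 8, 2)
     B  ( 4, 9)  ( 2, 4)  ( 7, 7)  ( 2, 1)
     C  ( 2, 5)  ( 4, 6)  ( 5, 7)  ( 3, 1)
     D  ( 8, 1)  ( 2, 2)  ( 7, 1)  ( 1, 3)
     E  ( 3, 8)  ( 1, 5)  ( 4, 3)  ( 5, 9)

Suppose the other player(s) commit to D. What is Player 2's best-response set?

BR_2 = {S}

u_2(P vs D) = 1
u_2(Q vs D) = 2
u_2(R vs D) = 1
u_2(S vs D) = 3
max payoff 3 at {S}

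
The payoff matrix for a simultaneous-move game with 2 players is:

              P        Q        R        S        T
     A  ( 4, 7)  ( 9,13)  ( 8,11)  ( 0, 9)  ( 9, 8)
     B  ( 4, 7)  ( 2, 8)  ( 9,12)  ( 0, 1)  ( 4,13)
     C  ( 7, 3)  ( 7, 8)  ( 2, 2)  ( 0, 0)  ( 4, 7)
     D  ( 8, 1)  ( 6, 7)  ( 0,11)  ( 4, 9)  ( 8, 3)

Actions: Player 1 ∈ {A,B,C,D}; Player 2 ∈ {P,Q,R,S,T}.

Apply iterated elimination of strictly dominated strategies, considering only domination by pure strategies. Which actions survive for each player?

Survivors P1:{A,B} P2:{Q,R,T}

P2 drop P (Q beats it: A:13>7 B:8>7 C:8>3 D:7>1)
P2 drop S (R beats it: A:11>9 B:12>1 C:2>0 D:11>9)
P1 drop C (A beats it: Q:9>7 R:8>2 T:9>4)
P1 drop D (A beats it: Q:9>6 R:8>0 T:9>8)
P1→{A,B} P2→{Q,R,T}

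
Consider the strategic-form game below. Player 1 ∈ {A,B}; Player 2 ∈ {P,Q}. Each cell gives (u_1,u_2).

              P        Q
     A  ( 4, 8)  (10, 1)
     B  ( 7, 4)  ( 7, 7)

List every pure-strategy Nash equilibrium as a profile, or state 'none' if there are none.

(A,P): not NE [P1→B gives 7>4]
(A,Q): not NE [P2→P gives 8>1]
(B,P): not NE [P2→Q gives 7>4]
(B,Q): not NE [P1→A gives 10>7]

No pure NE.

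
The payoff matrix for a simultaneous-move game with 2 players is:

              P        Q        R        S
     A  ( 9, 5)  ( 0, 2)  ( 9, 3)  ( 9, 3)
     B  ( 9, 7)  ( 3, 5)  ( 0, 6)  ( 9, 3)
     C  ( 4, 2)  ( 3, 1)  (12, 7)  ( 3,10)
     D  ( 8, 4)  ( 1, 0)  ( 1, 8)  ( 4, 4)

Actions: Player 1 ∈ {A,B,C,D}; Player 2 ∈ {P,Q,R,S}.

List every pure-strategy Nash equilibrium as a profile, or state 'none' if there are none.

Nash profiles: (A,P), (B,P)

(A,P): NE
(A,Q): not NE [P1→C gives 3>0; P2→P gives 5>2]
(A,R): not NE [P1→C gives 12>9; P2→P gives 5>3]
(A,S): not NE [P2→P gives 5>3]
(B,P): NE
(B,Q): not NE [P2→P gives 7>5]
(B,R): not NE [P1→C gives 12>0; P2→P gives 7>6]
(B,S): not NE [P2→P gives 7>3]
(C,P): not NE [P1→B gives 9>4; P2→S gives 10>2]
(C,Q): not NE [P2→S gives 10>1]
(C,R): not NE [P2→S gives 10>7]
(C,S): not NE [P1→B gives 9>3]
(D,P): not NE [P1→B gives 9>8; P2→R gives 8>4]
(D,Q): not NE [P1→C gives 3>1; P2→R gives 8>0]
(D,R): not NE [P1→C gives 12>1]
(D,S): not NE [P1→B gives 9>4; P2→R gives 8>4]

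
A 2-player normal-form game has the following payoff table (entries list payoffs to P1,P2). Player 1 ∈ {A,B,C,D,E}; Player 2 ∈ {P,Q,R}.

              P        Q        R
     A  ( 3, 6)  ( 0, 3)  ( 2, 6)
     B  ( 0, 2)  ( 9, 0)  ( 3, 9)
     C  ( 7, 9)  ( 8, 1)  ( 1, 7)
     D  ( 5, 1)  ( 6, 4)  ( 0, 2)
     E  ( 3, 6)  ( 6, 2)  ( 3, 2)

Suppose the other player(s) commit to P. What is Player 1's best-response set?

u_1(A vs P) = 3
u_1(B vs P) = 0
u_1(C vs P) = 7
u_1(D vs P) = 5
u_1(E vs P) = 3
max payoff 7 at {C}

argmax u_1 = {C}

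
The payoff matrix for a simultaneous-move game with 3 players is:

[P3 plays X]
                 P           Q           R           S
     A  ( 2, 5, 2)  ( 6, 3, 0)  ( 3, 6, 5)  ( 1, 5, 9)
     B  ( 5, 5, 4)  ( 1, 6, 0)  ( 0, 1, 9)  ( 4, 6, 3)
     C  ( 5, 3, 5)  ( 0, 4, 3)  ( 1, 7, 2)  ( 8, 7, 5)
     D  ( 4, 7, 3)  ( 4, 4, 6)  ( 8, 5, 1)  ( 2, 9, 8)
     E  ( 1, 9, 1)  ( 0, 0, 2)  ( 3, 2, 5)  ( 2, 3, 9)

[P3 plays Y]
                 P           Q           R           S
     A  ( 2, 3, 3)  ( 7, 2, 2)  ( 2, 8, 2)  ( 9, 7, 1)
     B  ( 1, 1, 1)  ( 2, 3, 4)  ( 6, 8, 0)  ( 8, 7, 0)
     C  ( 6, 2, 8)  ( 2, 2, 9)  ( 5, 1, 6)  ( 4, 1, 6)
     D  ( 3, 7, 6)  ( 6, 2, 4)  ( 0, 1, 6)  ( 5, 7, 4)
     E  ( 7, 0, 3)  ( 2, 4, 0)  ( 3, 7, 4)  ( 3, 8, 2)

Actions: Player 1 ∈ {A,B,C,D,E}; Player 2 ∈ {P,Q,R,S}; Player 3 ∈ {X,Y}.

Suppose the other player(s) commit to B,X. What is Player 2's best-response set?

u_2(P vs B,X) = 5
u_2(Q vs B,X) = 6
u_2(R vs B,X) = 1
u_2(S vs B,X) = 6
max payoff 6 at {Q,S}

BR_2 = {Q,S}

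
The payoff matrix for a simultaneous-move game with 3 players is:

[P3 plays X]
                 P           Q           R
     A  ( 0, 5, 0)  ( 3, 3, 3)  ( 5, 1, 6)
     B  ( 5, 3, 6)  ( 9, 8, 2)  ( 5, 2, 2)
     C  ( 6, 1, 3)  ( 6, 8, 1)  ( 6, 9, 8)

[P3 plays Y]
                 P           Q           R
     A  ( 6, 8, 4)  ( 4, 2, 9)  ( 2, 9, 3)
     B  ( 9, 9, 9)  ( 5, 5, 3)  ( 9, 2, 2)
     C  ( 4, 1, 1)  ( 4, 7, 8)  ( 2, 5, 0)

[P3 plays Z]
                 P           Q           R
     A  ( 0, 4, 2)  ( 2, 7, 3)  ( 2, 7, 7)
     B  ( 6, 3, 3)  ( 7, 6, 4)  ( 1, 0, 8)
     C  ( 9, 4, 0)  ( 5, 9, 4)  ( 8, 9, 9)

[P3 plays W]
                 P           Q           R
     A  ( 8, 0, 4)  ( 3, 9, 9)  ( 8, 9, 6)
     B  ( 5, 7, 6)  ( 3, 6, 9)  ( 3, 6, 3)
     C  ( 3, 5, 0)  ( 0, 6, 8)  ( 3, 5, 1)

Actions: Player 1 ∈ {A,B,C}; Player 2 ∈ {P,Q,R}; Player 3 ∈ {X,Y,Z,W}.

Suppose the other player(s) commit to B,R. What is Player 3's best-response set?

u_3(X vs B,R) = 2
u_3(Y vs B,R) = 2
u_3(Z vs B,R) = 8
u_3(W vs B,R) = 3
max payoff 8 at {Z}

BR_3 = {Z}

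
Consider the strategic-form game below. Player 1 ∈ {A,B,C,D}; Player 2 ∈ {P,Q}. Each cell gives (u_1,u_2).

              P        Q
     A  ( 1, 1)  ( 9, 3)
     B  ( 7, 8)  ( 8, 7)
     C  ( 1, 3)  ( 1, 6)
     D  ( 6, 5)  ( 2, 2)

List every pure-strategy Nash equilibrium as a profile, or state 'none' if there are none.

(A,P): not NE [P1→B gives 7>1; P2→Q gives 3>1]
(A,Q): NE
(B,P): NE
(B,Q): not NE [P1→A gives 9>8; P2→P gives 8>7]
(C,P): not NE [P1→B gives 7>1; P2→Q gives 6>3]
(C,Q): not NE [P1→A gives 9>1]
(D,P): not NE [P1→B gives 7>6]
(D,Q): not NE [P1→A gives 9>2; P2→P gives 5>2]

NE set: (A,Q), (B,P)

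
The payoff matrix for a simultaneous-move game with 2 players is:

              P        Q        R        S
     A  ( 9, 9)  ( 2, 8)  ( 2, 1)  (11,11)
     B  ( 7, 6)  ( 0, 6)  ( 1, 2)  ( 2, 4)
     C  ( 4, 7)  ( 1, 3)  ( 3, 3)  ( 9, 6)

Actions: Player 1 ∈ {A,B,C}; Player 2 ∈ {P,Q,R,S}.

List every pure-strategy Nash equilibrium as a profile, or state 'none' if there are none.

NE set: (A,S)

(A,P): not NE [P2→S gives 11>9]
(A,Q): not NE [P2→S gives 11>8]
(A,R): not NE [P1→C gives 3>2; P2→S gives 11>1]
(A,S): NE
(B,P): not NE [P1→A gives 9>7]
(B,Q): not NE [P1→A gives 2>0]
(B,R): not NE [P1→C gives 3>1; P2→Q gives 6>2]
(B,S): not NE [P1→A gives 11>2; P2→Q gives 6>4]
(C,P): not NE [P1→A gives 9>4]
(C,Q): not NE [P1→A gives 2>1; P2→P gives 7>3]
(C,R): not NE [P2→P gives 7>3]
(C,S): not NE [P1→A gives 11>9; P2→P gives 7>6]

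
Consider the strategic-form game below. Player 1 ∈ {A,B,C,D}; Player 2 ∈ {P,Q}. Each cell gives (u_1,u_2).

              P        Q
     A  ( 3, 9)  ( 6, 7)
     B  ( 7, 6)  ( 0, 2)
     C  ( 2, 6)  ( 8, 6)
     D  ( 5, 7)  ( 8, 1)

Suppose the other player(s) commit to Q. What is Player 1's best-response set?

u_1(A vs Q) = 6
u_1(B vs Q) = 0
u_1(C vs Q) = 8
u_1(D vs Q) = 8
max payoff 8 at {C,D}

P1 best: {C,D}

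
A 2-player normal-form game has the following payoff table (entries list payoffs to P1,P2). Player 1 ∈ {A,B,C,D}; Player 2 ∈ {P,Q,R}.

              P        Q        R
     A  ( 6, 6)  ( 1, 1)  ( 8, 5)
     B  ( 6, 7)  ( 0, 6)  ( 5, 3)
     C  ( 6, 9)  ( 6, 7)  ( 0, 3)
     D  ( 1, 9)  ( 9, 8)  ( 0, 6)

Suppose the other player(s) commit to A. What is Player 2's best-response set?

P2 best: {P}

u_2(P vs A) = 6
u_2(Q vs A) = 1
u_2(R vs A) = 5
max payoff 6 at {P}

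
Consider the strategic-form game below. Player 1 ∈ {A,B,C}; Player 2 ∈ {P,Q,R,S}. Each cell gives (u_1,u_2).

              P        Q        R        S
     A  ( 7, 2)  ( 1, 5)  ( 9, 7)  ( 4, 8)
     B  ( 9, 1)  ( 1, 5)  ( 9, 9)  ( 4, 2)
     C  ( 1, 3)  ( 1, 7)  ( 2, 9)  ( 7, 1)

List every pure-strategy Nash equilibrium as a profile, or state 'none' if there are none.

PSNE = {(B,R)}

(A,P): not NE [P1→B gives 9>7; P2→S gives 8>2]
(A,Q): not NE [P2→S gives 8>5]
(A,R): not NE [P2→S gives 8>7]
(A,S): not NE [P1→C gives 7>4]
(B,P): not NE [P2→R gives 9>1]
(B,Q): not NE [P2→R gives 9>5]
(B,R): NE
(B,S): not NE [P1→C gives 7>4; P2→R gives 9>2]
(C,P): not NE [P1→B gives 9>1; P2→R gives 9>3]
(C,Q): not NE [P2→R gives 9>7]
(C,R): not NE [P1→B gives 9>2]
(C,S): not NE [P2→R gives 9>1]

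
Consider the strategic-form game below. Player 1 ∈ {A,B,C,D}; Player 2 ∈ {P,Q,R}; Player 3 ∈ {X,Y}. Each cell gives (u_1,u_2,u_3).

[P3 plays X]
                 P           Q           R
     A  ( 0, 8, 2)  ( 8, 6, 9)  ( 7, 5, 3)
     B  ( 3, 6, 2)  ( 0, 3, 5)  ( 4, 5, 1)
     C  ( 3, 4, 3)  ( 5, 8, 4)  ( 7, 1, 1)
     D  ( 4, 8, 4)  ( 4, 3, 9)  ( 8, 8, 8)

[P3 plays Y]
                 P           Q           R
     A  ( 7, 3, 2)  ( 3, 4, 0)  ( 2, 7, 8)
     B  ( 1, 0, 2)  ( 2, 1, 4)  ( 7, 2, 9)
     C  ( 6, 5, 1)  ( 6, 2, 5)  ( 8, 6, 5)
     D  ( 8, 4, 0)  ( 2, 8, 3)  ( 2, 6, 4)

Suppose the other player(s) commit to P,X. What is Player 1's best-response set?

P1 best: {D}

u_1(A vs P,X) = 0
u_1(B vs P,X) = 3
u_1(C vs P,X) = 3
u_1(D vs P,X) = 4
max payoff 4 at {D}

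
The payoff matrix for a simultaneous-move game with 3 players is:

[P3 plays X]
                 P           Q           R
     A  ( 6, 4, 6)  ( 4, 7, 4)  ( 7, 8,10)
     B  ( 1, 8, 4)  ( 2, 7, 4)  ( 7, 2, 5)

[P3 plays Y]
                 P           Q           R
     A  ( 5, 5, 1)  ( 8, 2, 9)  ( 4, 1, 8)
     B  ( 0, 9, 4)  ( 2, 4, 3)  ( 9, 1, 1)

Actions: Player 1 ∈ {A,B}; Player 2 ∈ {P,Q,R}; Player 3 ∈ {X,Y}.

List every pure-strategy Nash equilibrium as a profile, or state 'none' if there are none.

(A,P,X): not NE [P2→R gives 8>4]
(A,P,Y): not NE [P3→X gives 6>1]
(A,Q,X): not NE [P2→R gives 8>7; P3→Y gives 9>4]
(A,Q,Y): not NE [P2→P gives 5>2]
(A,R,X): NE
(A,R,Y): not NE [P1→B gives 9>4; P2→P gives 5>1; P3→X gives 10>8]
(B,P,X): not NE [P1→A gives 6>1]
(B,P,Y): not NE [P1→A gives 5>0]
(B,Q,X): not NE [P1→A gives 4>2; P2→P gives 8>7]
(B,Q,Y): not NE [P1→A gives 8>2; P2→P gives 9>4; P3→X gives 4>3]
(B,R,X): not NE [P2→P gives 8>2]
(B,R,Y): not NE [P2→P gives 9>1; P3→X gives 5>1]

Nash profiles: (A,R,X)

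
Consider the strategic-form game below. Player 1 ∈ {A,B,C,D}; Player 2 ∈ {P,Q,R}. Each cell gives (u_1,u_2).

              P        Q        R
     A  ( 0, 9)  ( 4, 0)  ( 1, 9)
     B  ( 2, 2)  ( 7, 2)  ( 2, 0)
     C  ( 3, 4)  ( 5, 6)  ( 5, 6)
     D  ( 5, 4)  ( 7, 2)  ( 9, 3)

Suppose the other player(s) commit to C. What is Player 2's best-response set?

BR_2 = {Q,R}

u_2(P vs C) = 4
u_2(Q vs C) = 6
u_2(R vs C) = 6
max payoff 6 at {Q,R}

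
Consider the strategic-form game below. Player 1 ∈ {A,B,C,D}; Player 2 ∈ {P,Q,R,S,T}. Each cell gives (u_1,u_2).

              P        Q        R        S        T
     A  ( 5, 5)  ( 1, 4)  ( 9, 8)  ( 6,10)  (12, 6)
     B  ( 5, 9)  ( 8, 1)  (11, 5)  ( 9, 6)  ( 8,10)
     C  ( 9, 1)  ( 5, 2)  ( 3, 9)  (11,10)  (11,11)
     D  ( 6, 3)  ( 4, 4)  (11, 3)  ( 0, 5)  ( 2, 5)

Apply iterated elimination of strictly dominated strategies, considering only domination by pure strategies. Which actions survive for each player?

P2 drop P (T beats it: A:6>5 B:10>9 C:11>1 D:5>3)
P2 drop Q (S beats it: A:10>4 B:6>1 C:10>2 D:5>4)
P2 drop R (S beats it: A:10>8 B:6>5 C:10>9 D:5>3)
P1 drop B (C beats it: S:11>9 T:11>8)
P1 drop D (A beats it: S:6>0 T:12>2)
P1→{A,C} P2→{S,T}

Survivors P1:{A,C} P2:{S,T}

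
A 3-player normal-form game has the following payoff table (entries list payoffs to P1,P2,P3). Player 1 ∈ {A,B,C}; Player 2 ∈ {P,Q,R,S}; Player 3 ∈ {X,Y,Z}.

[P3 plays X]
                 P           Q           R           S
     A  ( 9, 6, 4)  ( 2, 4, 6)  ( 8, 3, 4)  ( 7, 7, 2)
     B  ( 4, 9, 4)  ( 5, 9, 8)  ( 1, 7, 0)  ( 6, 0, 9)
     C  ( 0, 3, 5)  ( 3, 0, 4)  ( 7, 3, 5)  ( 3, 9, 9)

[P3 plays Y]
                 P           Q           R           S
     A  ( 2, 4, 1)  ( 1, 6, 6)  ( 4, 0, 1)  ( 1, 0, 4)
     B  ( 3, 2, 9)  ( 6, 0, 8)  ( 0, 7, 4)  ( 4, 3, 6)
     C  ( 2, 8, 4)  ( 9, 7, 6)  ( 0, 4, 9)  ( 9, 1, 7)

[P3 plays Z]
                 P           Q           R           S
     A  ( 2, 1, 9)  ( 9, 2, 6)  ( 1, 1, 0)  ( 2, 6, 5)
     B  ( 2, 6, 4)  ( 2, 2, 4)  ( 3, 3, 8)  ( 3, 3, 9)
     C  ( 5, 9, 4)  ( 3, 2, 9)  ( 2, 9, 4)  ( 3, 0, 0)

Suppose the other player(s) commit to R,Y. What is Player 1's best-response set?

u_1(A vs R,Y) = 4
u_1(B vs R,Y) = 0
u_1(C vs R,Y) = 0
max payoff 4 at {A}

P1 best: {A}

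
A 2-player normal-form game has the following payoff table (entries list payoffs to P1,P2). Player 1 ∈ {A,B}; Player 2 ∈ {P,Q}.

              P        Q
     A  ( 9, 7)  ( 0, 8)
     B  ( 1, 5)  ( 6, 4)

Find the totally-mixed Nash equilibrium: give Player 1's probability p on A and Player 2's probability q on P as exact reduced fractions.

P1 indiff ⇒ q·9+(1-q)·0 = q·1+(1-q)·6 ⇒ q(8) = (1-q)(6) ⇒ q = 3/7
P2 indiff ⇒ p·7+(1-p)·5 = p·8+(1-p)·4 ⇒ p(-1) = (1-p)(-1) ⇒ p = 1/2

P1 mixes 1/2 on A; P2 mixes 3/7 on P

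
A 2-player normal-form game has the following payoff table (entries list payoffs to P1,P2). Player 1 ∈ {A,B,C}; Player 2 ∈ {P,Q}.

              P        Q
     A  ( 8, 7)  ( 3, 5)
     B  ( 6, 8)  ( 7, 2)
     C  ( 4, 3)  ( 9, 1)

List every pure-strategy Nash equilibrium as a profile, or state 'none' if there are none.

PSNE = {(A,P)}

(A,P): NE
(A,Q): not NE [P1→C gives 9>3; P2→P gives 7>5]
(B,P): not NE [P1→A gives 8>6]
(B,Q): not NE [P1→C gives 9>7; P2→P gives 8>2]
(C,P): not NE [P1→A gives 8>4]
(C,Q): not NE [P2→P gives 3>1]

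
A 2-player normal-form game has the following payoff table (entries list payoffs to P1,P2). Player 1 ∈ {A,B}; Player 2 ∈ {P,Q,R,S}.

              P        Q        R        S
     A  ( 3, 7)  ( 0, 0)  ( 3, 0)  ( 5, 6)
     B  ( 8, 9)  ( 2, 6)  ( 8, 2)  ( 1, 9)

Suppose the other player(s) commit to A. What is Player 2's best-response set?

u_2(P vs A) = 7
u_2(Q vs A) = 0
u_2(R vs A) = 0
u_2(S vs A) = 6
max payoff 7 at {P}

P2 best: {P}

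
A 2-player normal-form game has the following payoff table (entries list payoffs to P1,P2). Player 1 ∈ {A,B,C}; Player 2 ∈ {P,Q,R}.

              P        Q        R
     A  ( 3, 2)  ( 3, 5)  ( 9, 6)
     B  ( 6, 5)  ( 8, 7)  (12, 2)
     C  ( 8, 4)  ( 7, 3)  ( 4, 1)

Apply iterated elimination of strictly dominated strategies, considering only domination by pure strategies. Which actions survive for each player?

Remaining: P1:{B,C} P2:{P,Q}

P1 drop A (B beats it: P:6>3 Q:8>3 R:12>9)
P2 drop R (P beats it: B:5>2 C:4>1)
P1→{B,C} P2→{P,Q}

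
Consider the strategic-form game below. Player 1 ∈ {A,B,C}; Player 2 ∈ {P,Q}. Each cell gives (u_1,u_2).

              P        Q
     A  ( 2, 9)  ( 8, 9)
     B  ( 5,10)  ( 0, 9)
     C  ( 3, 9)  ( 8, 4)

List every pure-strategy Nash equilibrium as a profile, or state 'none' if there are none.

(A,P): not NE [P1→B gives 5>2]
(A,Q): NE
(B,P): NE
(B,Q): not NE [P1→C gives 8>0; P2→P gives 10>9]
(C,P): not NE [P1→B gives 5>3]
(C,Q): not NE [P2→P gives 9>4]

Nash profiles: (A,Q), (B,P)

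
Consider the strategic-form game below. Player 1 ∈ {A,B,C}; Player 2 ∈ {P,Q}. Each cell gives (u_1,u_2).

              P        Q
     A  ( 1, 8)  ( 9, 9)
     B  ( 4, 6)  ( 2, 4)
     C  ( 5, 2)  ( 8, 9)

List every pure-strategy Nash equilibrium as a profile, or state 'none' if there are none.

PSNE = {(A,Q)}

(A,P): not NE [P1→C gives 5>1; P2→Q gives 9>8]
(A,Q): NE
(B,P): not NE [P1→C gives 5>4]
(B,Q): not NE [P1→A gives 9>2; P2→P gives 6>4]
(C,P): not NE [P2→Q gives 9>2]
(C,Q): not NE [P1→A gives 9>8]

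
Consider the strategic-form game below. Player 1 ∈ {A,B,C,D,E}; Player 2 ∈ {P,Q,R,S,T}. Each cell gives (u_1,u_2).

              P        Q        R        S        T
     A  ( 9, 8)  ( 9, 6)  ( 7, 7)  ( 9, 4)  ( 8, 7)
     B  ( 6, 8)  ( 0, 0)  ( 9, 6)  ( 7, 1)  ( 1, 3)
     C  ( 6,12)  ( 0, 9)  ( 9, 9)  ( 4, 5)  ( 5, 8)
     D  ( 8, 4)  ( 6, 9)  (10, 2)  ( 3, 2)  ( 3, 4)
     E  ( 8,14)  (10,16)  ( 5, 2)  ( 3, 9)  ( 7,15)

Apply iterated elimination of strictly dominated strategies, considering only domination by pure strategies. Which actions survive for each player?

Remaining: P1:{A,E} P2:{P,Q,T}

P2 drop R (P beats it: A:8>7 B:8>6 C:12>9 D:4>2 E:14>2)
P1 drop B (A beats it: P:9>6 Q:9>0 S:9>7 T:8>1)
P1 drop C (A beats it: P:9>6 Q:9>0 S:9>4 T:8>5)
P1 drop D (A beats it: P:9>8 Q:9>6 S:9>3 T:8>3)
P2 drop S (P beats it: A:8>4 E:14>9)
P1→{A,E} P2→{P,Q,T}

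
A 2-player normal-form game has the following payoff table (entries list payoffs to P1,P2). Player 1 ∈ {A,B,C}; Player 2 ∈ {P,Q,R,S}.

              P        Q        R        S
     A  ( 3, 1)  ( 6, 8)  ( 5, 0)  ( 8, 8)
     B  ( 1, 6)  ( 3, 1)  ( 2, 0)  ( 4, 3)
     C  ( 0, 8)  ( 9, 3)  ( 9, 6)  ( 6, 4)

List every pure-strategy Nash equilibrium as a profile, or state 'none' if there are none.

NE set: (A,S)

(A,P): not NE [P2→S gives 8>1]
(A,Q): not NE [P1→C gives 9>6]
(A,R): not NE [P1→C gives 9>5; P2→S gives 8>0]
(A,S): NE
(B,P): not NE [P1→A gives 3>1]
(B,Q): not NE [P1→C gives 9>3; P2→P gives 6>1]
(B,R): not NE [P1→C gives 9>2; P2→P gives 6>0]
(B,S): not NE [P1→A gives 8>4; P2→P gives 6>3]
(C,P): not NE [P1→A gives 3>0]
(C,Q): not NE [P2→P gives 8>3]
(C,R): not NE [P2→P gives 8>6]
(C,S): not NE [P1→A gives 8>6; P2→P gives 8>4]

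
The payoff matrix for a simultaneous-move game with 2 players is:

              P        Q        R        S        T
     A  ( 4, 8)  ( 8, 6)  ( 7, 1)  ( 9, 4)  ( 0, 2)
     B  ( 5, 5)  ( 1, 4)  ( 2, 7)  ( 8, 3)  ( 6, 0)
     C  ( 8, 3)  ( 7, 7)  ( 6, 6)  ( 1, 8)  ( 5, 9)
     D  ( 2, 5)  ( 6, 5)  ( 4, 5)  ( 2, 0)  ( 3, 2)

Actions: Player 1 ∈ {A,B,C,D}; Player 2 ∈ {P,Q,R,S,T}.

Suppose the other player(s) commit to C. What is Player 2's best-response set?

u_2(P vs C) = 3
u_2(Q vs C) = 7
u_2(R vs C) = 6
u_2(S vs C) = 8
u_2(T vs C) = 9
max payoff 9 at {T}

BR_2 = {T}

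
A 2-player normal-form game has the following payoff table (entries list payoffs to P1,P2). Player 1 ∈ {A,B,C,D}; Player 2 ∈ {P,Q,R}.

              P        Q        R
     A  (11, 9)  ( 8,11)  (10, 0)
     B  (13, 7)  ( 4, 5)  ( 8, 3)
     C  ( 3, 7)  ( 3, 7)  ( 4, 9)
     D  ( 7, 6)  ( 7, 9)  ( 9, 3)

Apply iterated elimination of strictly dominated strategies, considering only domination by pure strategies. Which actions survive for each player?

Survivors P1:{A,B} P2:{P,Q}

P1 drop C (A beats it: P:11>3 Q:8>3 R:10>4)
P1 drop D (A beats it: P:11>7 Q:8>7 R:10>9)
P2 drop R (P beats it: A:9>0 B:7>3)
P1→{A,B} P2→{P,Q}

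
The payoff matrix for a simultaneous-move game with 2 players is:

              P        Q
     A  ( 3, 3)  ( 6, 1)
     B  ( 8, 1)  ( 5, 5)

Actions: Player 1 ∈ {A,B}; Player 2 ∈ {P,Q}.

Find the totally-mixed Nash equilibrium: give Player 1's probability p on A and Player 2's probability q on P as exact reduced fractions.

P1 indiff ⇒ q·3+(1-q)·6 = q·8+(1-q)·5 ⇒ q(-5) = (1-q)(-1) ⇒ q = 1/6
P2 indiff ⇒ p·3+(1-p)·1 = p·1+(1-p)·5 ⇒ p(2) = (1-p)(4) ⇒ p = 2/3

p=2/3, q=1/6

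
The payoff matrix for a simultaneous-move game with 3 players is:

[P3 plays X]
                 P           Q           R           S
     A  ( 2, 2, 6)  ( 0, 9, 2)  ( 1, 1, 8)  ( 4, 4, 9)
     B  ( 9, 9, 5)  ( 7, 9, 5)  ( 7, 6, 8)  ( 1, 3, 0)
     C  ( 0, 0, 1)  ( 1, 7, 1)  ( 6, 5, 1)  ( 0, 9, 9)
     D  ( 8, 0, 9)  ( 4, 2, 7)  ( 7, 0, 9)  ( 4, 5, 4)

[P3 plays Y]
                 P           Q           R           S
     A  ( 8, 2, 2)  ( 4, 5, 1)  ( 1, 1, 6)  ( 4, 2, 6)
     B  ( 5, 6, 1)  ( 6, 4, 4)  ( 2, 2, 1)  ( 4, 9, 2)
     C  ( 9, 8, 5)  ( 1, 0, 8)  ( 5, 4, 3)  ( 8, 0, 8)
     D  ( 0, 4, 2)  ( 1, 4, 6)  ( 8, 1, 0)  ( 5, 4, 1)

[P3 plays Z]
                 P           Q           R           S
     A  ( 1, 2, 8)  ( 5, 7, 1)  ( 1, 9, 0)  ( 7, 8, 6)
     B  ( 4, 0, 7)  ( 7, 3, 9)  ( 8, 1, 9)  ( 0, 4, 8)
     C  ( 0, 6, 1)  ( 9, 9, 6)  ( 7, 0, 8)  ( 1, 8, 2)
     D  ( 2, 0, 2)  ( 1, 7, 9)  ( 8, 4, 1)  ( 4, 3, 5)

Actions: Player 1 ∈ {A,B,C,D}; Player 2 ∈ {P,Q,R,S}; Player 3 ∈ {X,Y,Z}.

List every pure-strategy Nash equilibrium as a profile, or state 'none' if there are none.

NE set: (C,P,Y)

(A,P,X): not NE [P1→B gives 9>2; P2→Q gives 9>2; P3→Z gives 8>6]
(A,P,Y): not NE [P1→C gives 9>8; P2→Q gives 5>2; P3→Z gives 8>2]
(A,P,Z): not NE [P1→B gives 4>1; P2→R gives 9>2]
(A,Q,X): not NE [P1→B gives 7>0]
(A,Q,Y): not NE [P1→B gives 6>4; P3→X gives 2>1]
(A,Q,Z): not NE [P1→C gives 9>5; P2→R gives 9>7; P3→X gives 2>1]
(A,R,X): not NE [P1→D gives 7>1; P2→Q gives 9>1]
(A,R,Y): not NE [P1→D gives 8>1; P2→Q gives 5>1; P3→X gives 8>6]
(A,R,Z): not NE [P1→D gives 8>1; P3→X gives 8>0]
(A,S,X): not NE [P2→Q gives 9>4]
(A,S,Y): not NE [P1→C gives 8>4; P2→Q gives 5>2; P3→X gives 9>6]
(A,S,Z): not NE [P2→R gives 9>8; P3→X gives 9>6]
(B,P,X): not NE [P3→Z gives 7>5]
(B,P,Y): not NE [P1→C gives 9>5; P2→S gives 9>6; P3→Z gives 7>1]
(B,P,Z): not NE [P2→S gives 4>0]
(B,Q,X): not NE [P3→Z gives 9>5]
(B,Q,Y): not NE [P2→S gives 9>4; P3→Z gives 9>4]
(B,Q,Z): not NE [P1→C gives 9>7; P2→S gives 4>3]
(B,R,X): not NE [P2→Q gives 9>6; P3→Z gives 9>8]
(B,R,Y): not NE [P1→D gives 8>2; P2→S gives 9>2; P3→Z gives 9>1]
(B,R,Z): not NE [P2→S gives 4>1]
(B,S,X): not NE [P1→D gives 4>1; P2→Q gives 9>3; P3→Z gives 8>0]
(B,S,Y): not NE [P1→C gives 8>4; P3→Z gives 8>2]
(B,S,Z): not NE [P1→A gives 7>0]
(C,P,X): not NE [P1→B gives 9>0; P2→S gives 9>0; P3→Y gives 5>1]
(C,P,Y): NE
(C,P,Z): not NE [P1→B gives 4>0; P2→Q gives 9>6; P3→Y gives 5>1]
(C,Q,X): not NE [P1→B gives 7>1; P2→S gives 9>7; P3→Y gives 8>1]
(C,Q,Y): not NE [P1→B gives 6>1; P2→P gives 8>0]
(C,Q,Z): not NE [P3→Y gives 8>6]
(C,R,X): not NE [P1→D gives 7>6; P2→S gives 9>5; P3→Z gives 8>1]
(C,R,Y): not NE [P1→D gives 8>5; P2→P gives 8>4; P3→Z gives 8>3]
(C,R,Z): not NE [P1→D gives 8>7; P2→Q gives 9>0]
(C,S,X): not NE [P1→D gives 4>0]
(C,S,Y): not NE [P2→P gives 8>0; P3→X gives 9>8]
(C,S,Z): not NE [P1→A gives 7>1; P2→Q gives 9>8; P3→X gives 9>2]
(D,P,X): not NE [P1→B gives 9>8; P2→S gives 5>0]
(D,P,Y): not NE [P1→C gives 9>0; P3→X gives 9>2]
(D,P,Z): not NE [P1→B gives 4>2; P2→Q gives 7>0; P3→X gives 9>2]
(D,Q,X): not NE [P1→B gives 7>4; P2→S gives 5>2; P3→Z gives 9>7]
(D,Q,Y): not NE [P1→B gives 6>1; P3→Z gives 9>6]
(D,Q,Z): not NE [P1→C gives 9>1]
(D,R,X): not NE [P2→S gives 5>0]
(D,R,Y): not NE [P2→S gives 4>1; P3→X gives 9>0]
(D,R,Z): not NE [P2→Q gives 7>4; P3→X gives 9>1]
(D,S,X): not NE [P3→Z gives 5>4]
(D,S,Y): not NE [P1→C gives 8>5; P3→Z gives 5>1]
(D,S,Z): not NE [P1→A gives 7>4; P2→Q gives 7>3]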